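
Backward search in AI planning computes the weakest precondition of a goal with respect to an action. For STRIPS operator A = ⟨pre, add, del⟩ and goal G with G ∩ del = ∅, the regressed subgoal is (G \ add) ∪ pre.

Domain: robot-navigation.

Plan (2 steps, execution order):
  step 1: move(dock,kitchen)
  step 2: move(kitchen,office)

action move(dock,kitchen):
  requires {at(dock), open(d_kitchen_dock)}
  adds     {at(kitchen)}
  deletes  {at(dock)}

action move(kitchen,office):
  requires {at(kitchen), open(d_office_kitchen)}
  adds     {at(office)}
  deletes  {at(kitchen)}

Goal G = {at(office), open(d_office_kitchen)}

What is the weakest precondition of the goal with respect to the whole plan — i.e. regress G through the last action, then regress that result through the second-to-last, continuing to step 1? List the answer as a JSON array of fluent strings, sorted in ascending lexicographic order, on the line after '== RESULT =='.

Work backward from the goal:
  through step 2 (move(kitchen,office)): drop {at(office)}, keep {open(d_office_kitchen)}, require {at(kitchen), open(d_office_kitchen)}
    → {at(kitchen), open(d_office_kitchen)}
  through step 1 (move(dock,kitchen)): drop {at(kitchen)}, keep {open(d_office_kitchen)}, require {at(dock), open(d_kitchen_dock)}
    → {at(dock), open(d_kitchen_dock), open(d_office_kitchen)}

== RESULT ==
["at(dock)", "open(d_kitchen_dock)", "open(d_office_kitchen)"]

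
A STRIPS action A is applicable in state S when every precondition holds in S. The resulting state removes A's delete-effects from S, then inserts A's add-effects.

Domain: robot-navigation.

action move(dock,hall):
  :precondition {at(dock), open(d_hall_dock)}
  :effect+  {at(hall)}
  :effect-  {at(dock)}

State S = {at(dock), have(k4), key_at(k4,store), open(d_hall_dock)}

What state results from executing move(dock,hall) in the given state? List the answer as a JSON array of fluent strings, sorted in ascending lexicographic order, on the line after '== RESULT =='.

Compute (S \ del) ∪ add:
  pre ⊆ S: {at(dock), open(d_hall_dock)} ⊆ S  — applicable
  S \ del = {have(k4), key_at(k4,store), open(d_hall_dock)}
  ∪ add   = {at(hall), have(k4), key_at(k4,store), open(d_hall_dock)}

== RESULT ==
["at(hall)", "have(k4)", "key_at(k4,store)", "open(d_hall_dock)"]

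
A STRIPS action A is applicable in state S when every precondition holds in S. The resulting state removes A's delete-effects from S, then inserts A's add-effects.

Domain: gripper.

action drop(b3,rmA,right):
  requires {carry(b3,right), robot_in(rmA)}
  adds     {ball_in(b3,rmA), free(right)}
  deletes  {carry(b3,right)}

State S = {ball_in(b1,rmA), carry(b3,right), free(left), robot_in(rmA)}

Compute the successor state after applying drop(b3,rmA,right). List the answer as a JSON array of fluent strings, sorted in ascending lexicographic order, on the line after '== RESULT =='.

Progress:
  pre ⊆ S: {carry(b3,right), robot_in(rmA)} ⊆ S  — applicable
  S \ del = {ball_in(b1,rmA), free(left), robot_in(rmA)}
  ∪ add   = {ball_in(b1,rmA), ball_in(b3,rmA), free(left), free(right), robot_in(rmA)}

== RESULT ==
["ball_in(b1,rmA)", "ball_in(b3,rmA)", "free(left)", "free(right)", "robot_in(rmA)"]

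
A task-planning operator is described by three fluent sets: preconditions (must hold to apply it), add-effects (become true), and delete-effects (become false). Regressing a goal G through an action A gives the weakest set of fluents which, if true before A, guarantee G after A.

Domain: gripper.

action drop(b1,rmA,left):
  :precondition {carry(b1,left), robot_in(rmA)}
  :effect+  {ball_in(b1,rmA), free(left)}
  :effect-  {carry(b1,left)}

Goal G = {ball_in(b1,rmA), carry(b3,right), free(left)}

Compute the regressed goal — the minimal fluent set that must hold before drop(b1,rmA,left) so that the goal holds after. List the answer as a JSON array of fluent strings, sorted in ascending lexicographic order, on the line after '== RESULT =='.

Regress:
  G ∩ del = {}  (empty — regression defined)
  G \ add = {ball_in(b1,rmA), carry(b3,right), free(left)} \ {ball_in(b1,rmA), free(left)} = {carry(b3,right)}
  ∪ pre   = {carry(b3,right)} ∪ {carry(b1,left), robot_in(rmA)}
          = {carry(b1,left), carry(b3,right), robot_in(rmA)}

== RESULT ==
["carry(b1,left)", "carry(b3,right)", "robot_in(rmA)"]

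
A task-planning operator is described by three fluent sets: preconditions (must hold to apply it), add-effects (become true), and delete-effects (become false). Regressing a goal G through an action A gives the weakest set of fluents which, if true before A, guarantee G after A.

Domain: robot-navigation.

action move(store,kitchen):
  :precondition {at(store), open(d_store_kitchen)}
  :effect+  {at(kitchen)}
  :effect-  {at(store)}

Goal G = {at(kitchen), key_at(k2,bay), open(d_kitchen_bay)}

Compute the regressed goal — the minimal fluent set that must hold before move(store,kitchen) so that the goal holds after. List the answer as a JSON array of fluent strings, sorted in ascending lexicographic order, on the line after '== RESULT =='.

Compute (G \ add) ∪ pre:
  G ∩ del = {}  (empty — regression defined)
  G \ add = {at(kitchen), key_at(k2,bay), open(d_kitchen_bay)} \ {at(kitchen)} = {key_at(k2,bay), open(d_kitchen_bay)}
  ∪ pre   = {key_at(k2,bay), open(d_kitchen_bay)} ∪ {at(store), open(d_store_kitchen)}
          = {at(store), key_at(k2,bay), open(d_kitchen_bay), open(d_store_kitchen)}

== RESULT ==
["at(store)", "key_at(k2,bay)", "open(d_kitchen_bay)", "open(d_store_kitchen)"]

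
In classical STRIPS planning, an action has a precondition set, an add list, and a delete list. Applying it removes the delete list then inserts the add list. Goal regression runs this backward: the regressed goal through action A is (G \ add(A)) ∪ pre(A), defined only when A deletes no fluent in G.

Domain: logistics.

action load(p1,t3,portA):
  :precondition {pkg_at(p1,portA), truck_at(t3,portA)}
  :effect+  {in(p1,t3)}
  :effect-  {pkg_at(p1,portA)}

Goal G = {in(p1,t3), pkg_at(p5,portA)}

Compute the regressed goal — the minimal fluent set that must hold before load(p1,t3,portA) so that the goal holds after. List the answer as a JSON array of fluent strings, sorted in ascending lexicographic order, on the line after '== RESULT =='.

Compute (G \ add) ∪ pre:
  G ∩ del = {}  (empty — regression defined)
  G \ add = {in(p1,t3), pkg_at(p5,portA)} \ {in(p1,t3)} = {pkg_at(p5,portA)}
  ∪ pre   = {pkg_at(p5,portA)} ∪ {pkg_at(p1,portA), truck_at(t3,portA)}
          = {pkg_at(p1,portA), pkg_at(p5,portA), truck_at(t3,portA)}

== RESULT ==
["pkg_at(p1,portA)", "pkg_at(p5,portA)", "truck_at(t3,portA)"]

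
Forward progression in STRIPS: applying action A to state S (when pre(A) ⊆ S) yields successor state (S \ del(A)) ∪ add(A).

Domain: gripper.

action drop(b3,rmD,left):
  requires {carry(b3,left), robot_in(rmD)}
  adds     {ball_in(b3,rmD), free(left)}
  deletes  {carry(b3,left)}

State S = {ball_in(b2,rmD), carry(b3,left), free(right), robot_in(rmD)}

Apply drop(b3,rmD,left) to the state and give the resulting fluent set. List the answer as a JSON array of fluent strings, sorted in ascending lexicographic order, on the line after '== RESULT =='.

Compute (S \ del) ∪ add:
  pre ⊆ S: {carry(b3,left), robot_in(rmD)} ⊆ S  — applicable
  S \ del = {ball_in(b2,rmD), free(right), robot_in(rmD)}
  ∪ add   = {ball_in(b2,rmD), ball_in(b3,rmD), free(left), free(right), robot_in(rmD)}

== RESULT ==
["ball_in(b2,rmD)", "ball_in(b3,rmD)", "free(left)", "free(right)", "robot_in(rmD)"]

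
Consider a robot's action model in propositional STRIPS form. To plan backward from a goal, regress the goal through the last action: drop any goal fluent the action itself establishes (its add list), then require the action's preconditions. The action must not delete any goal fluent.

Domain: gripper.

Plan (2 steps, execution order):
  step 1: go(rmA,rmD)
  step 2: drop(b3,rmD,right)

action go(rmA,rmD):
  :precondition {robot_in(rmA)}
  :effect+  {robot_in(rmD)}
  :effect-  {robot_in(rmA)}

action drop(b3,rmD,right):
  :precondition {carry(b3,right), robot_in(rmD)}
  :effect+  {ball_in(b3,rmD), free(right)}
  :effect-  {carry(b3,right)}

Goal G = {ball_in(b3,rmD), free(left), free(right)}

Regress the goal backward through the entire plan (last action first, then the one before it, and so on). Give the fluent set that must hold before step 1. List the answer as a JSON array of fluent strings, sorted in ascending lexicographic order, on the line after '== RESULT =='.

Work backward from the goal:
  through step 2 (drop(b3,rmD,right)): drop {ball_in(b3,rmD), free(right)}, keep {free(left)}, require {carry(b3,right), robot_in(rmD)}
    → {carry(b3,right), free(left), robot_in(rmD)}
  through step 1 (go(rmA,rmD)): drop {robot_in(rmD)}, keep {carry(b3,right), free(left)}, require {robot_in(rmA)}
    → {carry(b3,right), free(left), robot_in(rmA)}

== RESULT ==
["carry(b3,right)", "free(left)", "robot_in(rmA)"]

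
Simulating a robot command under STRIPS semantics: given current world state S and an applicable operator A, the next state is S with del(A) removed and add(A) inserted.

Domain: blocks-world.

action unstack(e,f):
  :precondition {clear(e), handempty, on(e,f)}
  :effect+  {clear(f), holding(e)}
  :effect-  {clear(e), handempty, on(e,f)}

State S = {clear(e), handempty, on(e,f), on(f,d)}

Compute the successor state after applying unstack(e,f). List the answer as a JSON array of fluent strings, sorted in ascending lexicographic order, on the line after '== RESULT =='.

Progress:
  pre ⊆ S: {clear(e), handempty, on(e,f)} ⊆ S  — applicable
  S \ del = {on(f,d)}
  ∪ add   = {clear(f), holding(e), on(f,d)}

== RESULT ==
["clear(f)", "holding(e)", "on(f,d)"]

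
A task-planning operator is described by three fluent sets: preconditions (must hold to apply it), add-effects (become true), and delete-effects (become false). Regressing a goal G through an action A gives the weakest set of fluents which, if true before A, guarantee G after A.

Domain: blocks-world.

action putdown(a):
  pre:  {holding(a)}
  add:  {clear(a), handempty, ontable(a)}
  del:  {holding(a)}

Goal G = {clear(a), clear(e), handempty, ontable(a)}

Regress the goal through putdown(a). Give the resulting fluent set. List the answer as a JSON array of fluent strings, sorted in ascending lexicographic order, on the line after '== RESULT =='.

Regress:
  G ∩ del = {}  (empty — regression defined)
  G \ add = {clear(a), clear(e), handempty, ontable(a)} \ {clear(a), handempty, ontable(a)} = {clear(e)}
  ∪ pre   = {clear(e)} ∪ {holding(a)}
          = {clear(e), holding(a)}

== RESULT ==
["clear(e)", "holding(a)"]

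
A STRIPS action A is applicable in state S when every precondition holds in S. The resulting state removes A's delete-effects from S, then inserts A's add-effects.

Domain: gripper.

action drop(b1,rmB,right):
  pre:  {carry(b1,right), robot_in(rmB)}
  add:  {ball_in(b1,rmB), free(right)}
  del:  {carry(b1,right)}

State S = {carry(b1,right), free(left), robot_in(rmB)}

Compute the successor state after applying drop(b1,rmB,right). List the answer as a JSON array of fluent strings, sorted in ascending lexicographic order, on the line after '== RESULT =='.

Progress:
  pre ⊆ S: {carry(b1,right), robot_in(rmB)} ⊆ S  — applicable
  S \ del = {free(left), robot_in(rmB)}
  ∪ add   = {ball_in(b1,rmB), free(left), free(right), robot_in(rmB)}

== RESULT ==
["ball_in(b1,rmB)", "free(left)", "free(right)", "robot_in(rmB)"]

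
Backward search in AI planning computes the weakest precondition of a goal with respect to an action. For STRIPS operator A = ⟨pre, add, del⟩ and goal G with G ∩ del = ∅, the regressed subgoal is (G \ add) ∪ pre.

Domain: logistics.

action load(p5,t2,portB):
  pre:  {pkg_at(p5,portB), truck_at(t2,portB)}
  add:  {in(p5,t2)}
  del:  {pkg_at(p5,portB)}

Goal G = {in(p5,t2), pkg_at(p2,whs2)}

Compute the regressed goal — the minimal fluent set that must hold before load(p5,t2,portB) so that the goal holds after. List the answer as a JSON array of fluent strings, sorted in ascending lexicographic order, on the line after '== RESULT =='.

Compute (G \ add) ∪ pre:
  G ∩ del = {}  (empty — regression defined)
  G \ add = {in(p5,t2), pkg_at(p2,whs2)} \ {in(p5,t2)} = {pkg_at(p2,whs2)}
  ∪ pre   = {pkg_at(p2,whs2)} ∪ {pkg_at(p5,portB), truck_at(t2,portB)}
          = {pkg_at(p2,whs2), pkg_at(p5,portB), truck_at(t2,portB)}

== RESULT ==
["pkg_at(p2,whs2)", "pkg_at(p5,portB)", "truck_at(t2,portB)"]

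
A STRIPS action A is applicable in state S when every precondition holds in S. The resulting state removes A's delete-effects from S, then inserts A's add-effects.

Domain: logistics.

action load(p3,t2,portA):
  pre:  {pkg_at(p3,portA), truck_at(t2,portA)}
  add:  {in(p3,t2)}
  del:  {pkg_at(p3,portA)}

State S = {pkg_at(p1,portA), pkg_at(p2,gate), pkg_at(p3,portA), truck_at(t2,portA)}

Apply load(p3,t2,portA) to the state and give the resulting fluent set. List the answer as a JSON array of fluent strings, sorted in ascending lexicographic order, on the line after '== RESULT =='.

Progress:
  pre ⊆ S: {pkg_at(p3,portA), truck_at(t2,portA)} ⊆ S  — applicable
  S \ del = {pkg_at(p1,portA), pkg_at(p2,gate), truck_at(t2,portA)}
  ∪ add   = {in(p3,t2), pkg_at(p1,portA), pkg_at(p2,gate), truck_at(t2,portA)}

== RESULT ==
["in(p3,t2)", "pkg_at(p1,portA)", "pkg_at(p2,gate)", "truck_at(t2,portA)"]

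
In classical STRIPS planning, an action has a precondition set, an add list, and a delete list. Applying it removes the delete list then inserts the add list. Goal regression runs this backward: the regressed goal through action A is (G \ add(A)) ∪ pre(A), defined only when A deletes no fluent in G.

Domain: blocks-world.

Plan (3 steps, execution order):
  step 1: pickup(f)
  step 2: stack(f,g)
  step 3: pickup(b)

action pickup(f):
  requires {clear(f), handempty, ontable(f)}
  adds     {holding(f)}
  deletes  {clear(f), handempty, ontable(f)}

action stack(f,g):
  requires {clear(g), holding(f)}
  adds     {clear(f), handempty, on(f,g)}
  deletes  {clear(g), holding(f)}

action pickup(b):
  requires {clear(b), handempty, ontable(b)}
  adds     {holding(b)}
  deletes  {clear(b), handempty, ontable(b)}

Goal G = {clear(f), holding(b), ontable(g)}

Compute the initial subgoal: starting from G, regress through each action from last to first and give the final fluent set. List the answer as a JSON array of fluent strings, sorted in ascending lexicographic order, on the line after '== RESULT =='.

Regress step by step:
  through step 3 (pickup(b)): drop {holding(b)}, keep {clear(f), ontable(g)}, require {clear(b), handempty, ontable(b)}
    → {clear(b), clear(f), handempty, ontable(b), ontable(g)}
  through step 2 (stack(f,g)): drop {clear(f), handempty}, keep {clear(b), ontable(b), ontable(g)}, require {clear(g), holding(f)}
    → {clear(b), clear(g), holding(f), ontable(b), ontable(g)}
  through step 1 (pickup(f)): drop {holding(f)}, keep {clear(b), clear(g), ontable(b), ontable(g)}, require {clear(f), handempty, ontable(f)}
    → {clear(b), clear(f), clear(g), handempty, ontable(b), ontable(f), ontable(g)}

== RESULT ==
["clear(b)", "clear(f)", "clear(g)", "handempty", "ontable(b)", "ontable(f)", "ontable(g)"]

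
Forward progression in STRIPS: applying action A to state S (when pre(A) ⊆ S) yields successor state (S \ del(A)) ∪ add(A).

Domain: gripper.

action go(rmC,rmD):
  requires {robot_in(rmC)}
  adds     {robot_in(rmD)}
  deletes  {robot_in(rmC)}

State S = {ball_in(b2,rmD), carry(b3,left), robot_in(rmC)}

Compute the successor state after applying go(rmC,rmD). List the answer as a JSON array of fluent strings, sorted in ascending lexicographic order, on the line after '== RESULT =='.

Progress:
  pre ⊆ S: {robot_in(rmC)} ⊆ S  — applicable
  S \ del = {ball_in(b2,rmD), carry(b3,left)}
  ∪ add   = {ball_in(b2,rmD), carry(b3,left), robot_in(rmD)}

== RESULT ==
["ball_in(b2,rmD)", "carry(b3,left)", "robot_in(rmD)"]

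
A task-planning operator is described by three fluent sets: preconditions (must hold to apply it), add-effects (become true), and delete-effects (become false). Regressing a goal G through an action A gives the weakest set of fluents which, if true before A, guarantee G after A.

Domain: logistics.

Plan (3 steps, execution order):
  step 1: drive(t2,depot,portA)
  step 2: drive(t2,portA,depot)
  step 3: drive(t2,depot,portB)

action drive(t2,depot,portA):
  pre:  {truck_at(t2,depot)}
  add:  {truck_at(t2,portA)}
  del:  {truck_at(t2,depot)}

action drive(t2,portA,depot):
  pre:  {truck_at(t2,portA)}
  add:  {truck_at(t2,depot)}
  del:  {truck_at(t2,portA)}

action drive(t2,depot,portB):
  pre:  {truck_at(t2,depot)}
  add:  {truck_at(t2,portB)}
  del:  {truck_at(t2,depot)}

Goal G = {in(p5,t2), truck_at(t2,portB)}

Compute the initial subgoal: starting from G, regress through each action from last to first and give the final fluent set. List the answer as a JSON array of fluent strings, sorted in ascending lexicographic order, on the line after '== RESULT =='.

Regress step by step:
  through step 3 (drive(t2,depot,portB)): drop {truck_at(t2,portB)}, keep {in(p5,t2)}, require {truck_at(t2,depot)}
    → {in(p5,t2), truck_at(t2,depot)}
  through step 2 (drive(t2,portA,depot)): drop {truck_at(t2,depot)}, keep {in(p5,t2)}, require {truck_at(t2,portA)}
    → {in(p5,t2), truck_at(t2,portA)}
  through step 1 (drive(t2,depot,portA)): drop {truck_at(t2,portA)}, keep {in(p5,t2)}, require {truck_at(t2,depot)}
    → {in(p5,t2), truck_at(t2,depot)}

== RESULT ==
["in(p5,t2)", "truck_at(t2,depot)"]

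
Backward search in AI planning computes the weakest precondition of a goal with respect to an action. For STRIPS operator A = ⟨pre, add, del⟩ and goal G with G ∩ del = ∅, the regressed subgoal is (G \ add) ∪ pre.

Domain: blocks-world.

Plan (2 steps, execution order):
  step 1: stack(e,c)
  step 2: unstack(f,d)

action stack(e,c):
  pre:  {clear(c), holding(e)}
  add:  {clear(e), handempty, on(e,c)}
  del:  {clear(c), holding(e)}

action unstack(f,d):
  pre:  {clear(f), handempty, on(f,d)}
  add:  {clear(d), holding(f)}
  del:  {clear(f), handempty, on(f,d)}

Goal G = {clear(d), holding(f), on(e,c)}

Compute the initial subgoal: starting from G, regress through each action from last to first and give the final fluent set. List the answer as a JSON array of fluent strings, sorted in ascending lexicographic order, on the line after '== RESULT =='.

Regress step by step:
  through step 2 (unstack(f,d)): drop {clear(d), holding(f)}, keep {on(e,c)}, require {clear(f), handempty, on(f,d)}
    → {clear(f), handempty, on(e,c), on(f,d)}
  through step 1 (stack(e,c)): drop {handempty, on(e,c)}, keep {clear(f), on(f,d)}, require {clear(c), holding(e)}
    → {clear(c), clear(f), holding(e), on(f,d)}

== RESULT ==
["clear(c)", "clear(f)", "holding(e)", "on(f,d)"]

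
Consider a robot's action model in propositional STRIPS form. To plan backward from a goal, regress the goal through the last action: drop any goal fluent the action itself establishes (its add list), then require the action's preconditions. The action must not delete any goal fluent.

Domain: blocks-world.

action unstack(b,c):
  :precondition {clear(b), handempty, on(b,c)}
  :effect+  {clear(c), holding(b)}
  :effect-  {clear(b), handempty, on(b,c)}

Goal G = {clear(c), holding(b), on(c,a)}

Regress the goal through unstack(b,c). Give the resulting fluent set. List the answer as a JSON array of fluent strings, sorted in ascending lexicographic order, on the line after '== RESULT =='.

Regress:
  G ∩ del = {}  (empty — regression defined)
  G \ add = {clear(c), holding(b), on(c,a)} \ {clear(c), holding(b)} = {on(c,a)}
  ∪ pre   = {on(c,a)} ∪ {clear(b), handempty, on(b,c)}
          = {clear(b), handempty, on(b,c), on(c,a)}

== RESULT ==
["clear(b)", "handempty", "on(b,c)", "on(c,a)"]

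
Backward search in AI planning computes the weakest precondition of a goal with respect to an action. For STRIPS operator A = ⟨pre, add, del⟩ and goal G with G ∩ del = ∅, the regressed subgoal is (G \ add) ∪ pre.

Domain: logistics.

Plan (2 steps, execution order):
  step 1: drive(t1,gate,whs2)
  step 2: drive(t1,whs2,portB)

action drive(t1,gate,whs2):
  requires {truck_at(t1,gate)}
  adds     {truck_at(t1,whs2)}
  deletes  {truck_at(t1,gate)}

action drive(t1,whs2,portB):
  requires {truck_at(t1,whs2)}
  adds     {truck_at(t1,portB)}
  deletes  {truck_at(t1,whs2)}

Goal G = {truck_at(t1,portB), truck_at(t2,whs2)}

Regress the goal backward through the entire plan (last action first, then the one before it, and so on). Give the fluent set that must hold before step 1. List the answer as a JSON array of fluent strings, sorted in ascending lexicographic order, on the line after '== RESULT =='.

Regress step by step:
  through step 2 (drive(t1,whs2,portB)): drop {truck_at(t1,portB)}, keep {truck_at(t2,whs2)}, require {truck_at(t1,whs2)}
    → {truck_at(t1,whs2), truck_at(t2,whs2)}
  through step 1 (drive(t1,gate,whs2)): drop {truck_at(t1,whs2)}, keep {truck_at(t2,whs2)}, require {truck_at(t1,gate)}
    → {truck_at(t1,gate), truck_at(t2,whs2)}

== RESULT ==
["truck_at(t1,gate)", "truck_at(t2,whs2)"]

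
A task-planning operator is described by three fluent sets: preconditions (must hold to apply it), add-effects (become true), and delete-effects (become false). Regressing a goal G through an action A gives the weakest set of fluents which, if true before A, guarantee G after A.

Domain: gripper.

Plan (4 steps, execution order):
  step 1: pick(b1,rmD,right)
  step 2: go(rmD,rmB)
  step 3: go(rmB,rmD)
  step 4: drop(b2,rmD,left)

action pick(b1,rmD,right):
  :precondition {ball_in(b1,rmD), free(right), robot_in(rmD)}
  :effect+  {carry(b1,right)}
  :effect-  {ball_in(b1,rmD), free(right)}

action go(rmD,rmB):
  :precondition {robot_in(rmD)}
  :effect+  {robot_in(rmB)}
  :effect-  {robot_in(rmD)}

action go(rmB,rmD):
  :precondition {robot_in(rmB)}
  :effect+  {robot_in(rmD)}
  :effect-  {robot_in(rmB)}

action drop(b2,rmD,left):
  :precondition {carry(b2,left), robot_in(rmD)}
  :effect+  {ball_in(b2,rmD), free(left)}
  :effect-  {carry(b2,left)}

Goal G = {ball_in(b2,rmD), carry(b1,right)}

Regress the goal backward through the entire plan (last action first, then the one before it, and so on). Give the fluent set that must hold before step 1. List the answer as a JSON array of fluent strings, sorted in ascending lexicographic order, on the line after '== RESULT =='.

Work backward from the goal:
  through step 4 (drop(b2,rmD,left)): drop {ball_in(b2,rmD)}, keep {carry(b1,right)}, require {carry(b2,left), robot_in(rmD)}
    → {carry(b1,right), carry(b2,left), robot_in(rmD)}
  through step 3 (go(rmB,rmD)): drop {robot_in(rmD)}, keep {carry(b1,right), carry(b2,left)}, require {robot_in(rmB)}
    → {carry(b1,right), carry(b2,left), robot_in(rmB)}
  through step 2 (go(rmD,rmB)): drop {robot_in(rmB)}, keep {carry(b1,right), carry(b2,left)}, require {robot_in(rmD)}
    → {carry(b1,right), carry(b2,left), robot_in(rmD)}
  through step 1 (pick(b1,rmD,right)): drop {carry(b1,right)}, keep {carry(b2,left), robot_in(rmD)}, require {ball_in(b1,rmD), free(right), robot_in(rmD)}
    → {ball_in(b1,rmD), carry(b2,left), free(right), robot_in(rmD)}

== RESULT ==
["ball_in(b1,rmD)", "carry(b2,left)", "free(right)", "robot_in(rmD)"]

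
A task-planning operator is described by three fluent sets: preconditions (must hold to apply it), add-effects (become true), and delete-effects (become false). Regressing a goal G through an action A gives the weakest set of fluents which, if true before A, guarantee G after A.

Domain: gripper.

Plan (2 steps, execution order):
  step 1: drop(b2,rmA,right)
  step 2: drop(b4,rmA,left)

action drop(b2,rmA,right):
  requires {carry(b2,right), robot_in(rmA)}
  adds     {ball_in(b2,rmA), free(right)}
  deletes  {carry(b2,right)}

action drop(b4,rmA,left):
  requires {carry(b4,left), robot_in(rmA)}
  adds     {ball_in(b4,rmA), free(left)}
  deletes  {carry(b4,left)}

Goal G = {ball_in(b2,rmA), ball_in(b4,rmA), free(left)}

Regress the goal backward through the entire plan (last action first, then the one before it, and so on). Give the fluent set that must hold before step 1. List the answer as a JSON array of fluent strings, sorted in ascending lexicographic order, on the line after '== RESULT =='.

Regress step by step:
  through step 2 (drop(b4,rmA,left)): drop {ball_in(b4,rmA), free(left)}, keep {ball_in(b2,rmA)}, require {carry(b4,left), robot_in(rmA)}
    → {ball_in(b2,rmA), carry(b4,left), robot_in(rmA)}
  through step 1 (drop(b2,rmA,right)): drop {ball_in(b2,rmA)}, keep {carry(b4,left), robot_in(rmA)}, require {carry(b2,right), robot_in(rmA)}
    → {carry(b2,right), carry(b4,left), robot_in(rmA)}

== RESULT ==
["carry(b2,right)", "carry(b4,left)", "robot_in(rmA)"]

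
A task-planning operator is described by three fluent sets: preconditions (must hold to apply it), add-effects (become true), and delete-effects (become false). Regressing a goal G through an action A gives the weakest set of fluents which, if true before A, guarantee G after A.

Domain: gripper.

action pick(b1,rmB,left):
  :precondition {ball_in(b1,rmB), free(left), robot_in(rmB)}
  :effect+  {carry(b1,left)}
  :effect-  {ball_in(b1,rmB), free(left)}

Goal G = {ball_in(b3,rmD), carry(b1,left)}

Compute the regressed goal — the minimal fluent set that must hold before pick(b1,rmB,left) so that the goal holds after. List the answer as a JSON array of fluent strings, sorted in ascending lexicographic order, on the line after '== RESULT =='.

Compute (G \ add) ∪ pre:
  G ∩ del = {}  (empty — regression defined)
  G \ add = {ball_in(b3,rmD), carry(b1,left)} \ {carry(b1,left)} = {ball_in(b3,rmD)}
  ∪ pre   = {ball_in(b3,rmD)} ∪ {ball_in(b1,rmB), free(left), robot_in(rmB)}
          = {ball_in(b1,rmB), ball_in(b3,rmD), free(left), robot_in(rmB)}

== RESULT ==
["ball_in(b1,rmB)", "ball_in(b3,rmD)", "free(left)", "robot_in(rmB)"]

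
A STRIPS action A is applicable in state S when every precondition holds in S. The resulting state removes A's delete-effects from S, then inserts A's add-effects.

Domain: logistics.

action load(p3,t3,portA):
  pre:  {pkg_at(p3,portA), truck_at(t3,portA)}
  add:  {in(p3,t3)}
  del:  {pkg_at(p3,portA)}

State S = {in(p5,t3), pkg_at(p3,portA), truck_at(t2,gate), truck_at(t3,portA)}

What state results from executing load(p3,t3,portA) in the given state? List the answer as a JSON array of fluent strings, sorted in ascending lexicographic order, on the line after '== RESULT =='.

Progress:
  pre ⊆ S: {pkg_at(p3,portA), truck_at(t3,portA)} ⊆ S  — applicable
  S \ del = {in(p5,t3), truck_at(t2,gate), truck_at(t3,portA)}
  ∪ add   = {in(p3,t3), in(p5,t3), truck_at(t2,gate), truck_at(t3,portA)}

== RESULT ==
["in(p3,t3)", "in(p5,t3)", "truck_at(t2,gate)", "truck_at(t3,portA)"]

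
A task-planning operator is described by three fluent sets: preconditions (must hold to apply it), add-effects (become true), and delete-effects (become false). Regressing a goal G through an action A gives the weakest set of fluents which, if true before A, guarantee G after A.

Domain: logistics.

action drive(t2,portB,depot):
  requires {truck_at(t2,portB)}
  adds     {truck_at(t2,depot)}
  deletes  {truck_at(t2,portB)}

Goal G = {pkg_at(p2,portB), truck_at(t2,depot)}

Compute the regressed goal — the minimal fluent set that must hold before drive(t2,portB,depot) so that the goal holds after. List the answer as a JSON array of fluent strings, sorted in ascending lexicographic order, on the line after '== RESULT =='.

Regress:
  G ∩ del = {}  (empty — regression defined)
  G \ add = {pkg_at(p2,portB), truck_at(t2,depot)} \ {truck_at(t2,depot)} = {pkg_at(p2,portB)}
  ∪ pre   = {pkg_at(p2,portB)} ∪ {truck_at(t2,portB)}
          = {pkg_at(p2,portB), truck_at(t2,portB)}

== RESULT ==
["pkg_at(p2,portB)", "truck_at(t2,portB)"]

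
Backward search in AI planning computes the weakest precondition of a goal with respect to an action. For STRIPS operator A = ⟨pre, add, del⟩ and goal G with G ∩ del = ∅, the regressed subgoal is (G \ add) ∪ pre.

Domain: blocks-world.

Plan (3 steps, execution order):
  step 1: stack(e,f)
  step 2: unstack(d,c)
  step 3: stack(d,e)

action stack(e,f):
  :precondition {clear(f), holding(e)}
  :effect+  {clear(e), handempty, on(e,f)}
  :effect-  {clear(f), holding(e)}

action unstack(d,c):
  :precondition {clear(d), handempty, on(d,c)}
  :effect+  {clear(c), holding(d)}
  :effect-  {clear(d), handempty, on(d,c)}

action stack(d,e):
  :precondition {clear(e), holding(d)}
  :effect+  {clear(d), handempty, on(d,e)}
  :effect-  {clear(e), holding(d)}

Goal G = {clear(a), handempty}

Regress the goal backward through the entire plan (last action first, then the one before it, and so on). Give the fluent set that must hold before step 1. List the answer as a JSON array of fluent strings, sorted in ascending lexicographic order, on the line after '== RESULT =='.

Regress step by step:
  through step 3 (stack(d,e)): drop {handempty}, keep {clear(a)}, require {clear(e), holding(d)}
    → {clear(a), clear(e), holding(d)}
  through step 2 (unstack(d,c)): drop {holding(d)}, keep {clear(a), clear(e)}, require {clear(d), handempty, on(d,c)}
    → {clear(a), clear(d), clear(e), handempty, on(d,c)}
  through step 1 (stack(e,f)): drop {clear(e), handempty}, keep {clear(a), clear(d), on(d,c)}, require {clear(f), holding(e)}
    → {clear(a), clear(d), clear(f), holding(e), on(d,c)}

== RESULT ==
["clear(a)", "clear(d)", "clear(f)", "holding(e)", "on(d,c)"]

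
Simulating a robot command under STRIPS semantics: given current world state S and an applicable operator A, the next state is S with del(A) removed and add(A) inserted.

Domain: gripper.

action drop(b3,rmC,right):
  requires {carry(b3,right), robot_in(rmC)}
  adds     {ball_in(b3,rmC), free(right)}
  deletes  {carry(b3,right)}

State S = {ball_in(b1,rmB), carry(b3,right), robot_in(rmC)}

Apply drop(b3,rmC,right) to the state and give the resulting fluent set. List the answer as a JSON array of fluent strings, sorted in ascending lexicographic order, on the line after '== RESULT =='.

Compute (S \ del) ∪ add:
  pre ⊆ S: {carry(b3,right), robot_in(rmC)} ⊆ S  — applicable
  S \ del = {ball_in(b1,rmB), robot_in(rmC)}
  ∪ add   = {ball_in(b1,rmB), ball_in(b3,rmC), free(right), robot_in(rmC)}

== RESULT ==
["ball_in(b1,rmB)", "ball_in(b3,rmC)", "free(right)", "robot_in(rmC)"]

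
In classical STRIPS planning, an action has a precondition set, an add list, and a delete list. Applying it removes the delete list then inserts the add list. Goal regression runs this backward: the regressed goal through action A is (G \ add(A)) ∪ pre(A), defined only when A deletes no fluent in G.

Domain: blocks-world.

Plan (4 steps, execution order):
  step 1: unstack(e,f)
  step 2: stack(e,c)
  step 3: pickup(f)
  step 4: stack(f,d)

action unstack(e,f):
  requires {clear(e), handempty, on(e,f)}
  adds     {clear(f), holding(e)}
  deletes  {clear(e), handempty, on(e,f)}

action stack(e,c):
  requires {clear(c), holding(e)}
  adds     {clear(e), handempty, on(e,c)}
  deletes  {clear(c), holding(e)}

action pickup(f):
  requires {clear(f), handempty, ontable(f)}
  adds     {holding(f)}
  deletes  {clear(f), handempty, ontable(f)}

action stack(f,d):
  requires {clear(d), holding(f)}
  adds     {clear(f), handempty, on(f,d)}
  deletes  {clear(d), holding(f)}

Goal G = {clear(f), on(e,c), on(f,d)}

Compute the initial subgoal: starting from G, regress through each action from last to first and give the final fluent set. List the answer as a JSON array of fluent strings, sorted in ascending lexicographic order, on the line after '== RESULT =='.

Work backward from the goal:
  through step 4 (stack(f,d)): drop {clear(f), on(f,d)}, keep {on(e,c)}, require {clear(d), holding(f)}
    → {clear(d), holding(f), on(e,c)}
  through step 3 (pickup(f)): drop {holding(f)}, keep {clear(d), on(e,c)}, require {clear(f), handempty, ontable(f)}
    → {clear(d), clear(f), handempty, on(e,c), ontable(f)}
  through step 2 (stack(e,c)): drop {handempty, on(e,c)}, keep {clear(d), clear(f), ontable(f)}, require {clear(c), holding(e)}
    → {clear(c), clear(d), clear(f), holding(e), ontable(f)}
  through step 1 (unstack(e,f)): drop {clear(f), holding(e)}, keep {clear(c), clear(d), ontable(f)}, require {clear(e), handempty, on(e,f)}
    → {clear(c), clear(d), clear(e), handempty, on(e,f), ontable(f)}

== RESULT ==
["clear(c)", "clear(d)", "clear(e)", "handempty", "on(e,f)", "ontable(f)"]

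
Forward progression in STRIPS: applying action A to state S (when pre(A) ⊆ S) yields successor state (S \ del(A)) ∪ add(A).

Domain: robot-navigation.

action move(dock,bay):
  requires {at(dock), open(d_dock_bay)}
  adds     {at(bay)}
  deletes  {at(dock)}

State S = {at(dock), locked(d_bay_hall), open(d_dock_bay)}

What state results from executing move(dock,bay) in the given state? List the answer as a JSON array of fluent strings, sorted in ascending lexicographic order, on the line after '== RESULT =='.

Progress:
  pre ⊆ S: {at(dock), open(d_dock_bay)} ⊆ S  — applicable
  S \ del = {locked(d_bay_hall), open(d_dock_bay)}
  ∪ add   = {at(bay), locked(d_bay_hall), open(d_dock_bay)}

== RESULT ==
["at(bay)", "locked(d_bay_hall)", "open(d_dock_bay)"]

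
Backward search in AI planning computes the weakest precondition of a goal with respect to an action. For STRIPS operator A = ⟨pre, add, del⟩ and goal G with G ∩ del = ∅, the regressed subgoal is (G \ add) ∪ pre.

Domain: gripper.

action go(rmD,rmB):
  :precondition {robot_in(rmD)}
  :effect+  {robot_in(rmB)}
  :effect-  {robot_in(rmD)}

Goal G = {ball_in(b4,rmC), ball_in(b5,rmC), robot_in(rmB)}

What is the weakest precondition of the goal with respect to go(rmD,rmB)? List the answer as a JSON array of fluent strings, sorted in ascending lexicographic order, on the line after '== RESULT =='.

Regress:
  G ∩ del = {}  (empty — regression defined)
  G \ add = {ball_in(b4,rmC), ball_in(b5,rmC), robot_in(rmB)} \ {robot_in(rmB)} = {ball_in(b4,rmC), ball_in(b5,rmC)}
  ∪ pre   = {ball_in(b4,rmC), ball_in(b5,rmC)} ∪ {robot_in(rmD)}
          = {ball_in(b4,rmC), ball_in(b5,rmC), robot_in(rmD)}

== RESULT ==
["ball_in(b4,rmC)", "ball_in(b5,rmC)", "robot_in(rmD)"]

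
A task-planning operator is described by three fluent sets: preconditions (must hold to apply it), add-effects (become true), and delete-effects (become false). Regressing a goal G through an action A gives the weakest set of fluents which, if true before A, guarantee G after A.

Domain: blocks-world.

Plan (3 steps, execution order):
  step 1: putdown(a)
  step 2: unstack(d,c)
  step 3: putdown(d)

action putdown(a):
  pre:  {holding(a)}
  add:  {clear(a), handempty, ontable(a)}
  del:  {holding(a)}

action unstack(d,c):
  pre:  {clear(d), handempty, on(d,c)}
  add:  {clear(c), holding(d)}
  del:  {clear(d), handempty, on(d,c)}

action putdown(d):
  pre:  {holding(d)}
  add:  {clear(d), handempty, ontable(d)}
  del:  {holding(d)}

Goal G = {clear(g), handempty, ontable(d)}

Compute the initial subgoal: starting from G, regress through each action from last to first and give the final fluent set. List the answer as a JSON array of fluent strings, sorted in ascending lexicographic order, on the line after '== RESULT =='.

Regress step by step:
  through step 3 (putdown(d)): drop {handempty, ontable(d)}, keep {clear(g)}, require {holding(d)}
    → {clear(g), holding(d)}
  through step 2 (unstack(d,c)): drop {holding(d)}, keep {clear(g)}, require {clear(d), handempty, on(d,c)}
    → {clear(d), clear(g), handempty, on(d,c)}
  through step 1 (putdown(a)): drop {handempty}, keep {clear(d), clear(g), on(d,c)}, require {holding(a)}
    → {clear(d), clear(g), holding(a), on(d,c)}

== RESULT ==
["clear(d)", "clear(g)", "holding(a)", "on(d,c)"]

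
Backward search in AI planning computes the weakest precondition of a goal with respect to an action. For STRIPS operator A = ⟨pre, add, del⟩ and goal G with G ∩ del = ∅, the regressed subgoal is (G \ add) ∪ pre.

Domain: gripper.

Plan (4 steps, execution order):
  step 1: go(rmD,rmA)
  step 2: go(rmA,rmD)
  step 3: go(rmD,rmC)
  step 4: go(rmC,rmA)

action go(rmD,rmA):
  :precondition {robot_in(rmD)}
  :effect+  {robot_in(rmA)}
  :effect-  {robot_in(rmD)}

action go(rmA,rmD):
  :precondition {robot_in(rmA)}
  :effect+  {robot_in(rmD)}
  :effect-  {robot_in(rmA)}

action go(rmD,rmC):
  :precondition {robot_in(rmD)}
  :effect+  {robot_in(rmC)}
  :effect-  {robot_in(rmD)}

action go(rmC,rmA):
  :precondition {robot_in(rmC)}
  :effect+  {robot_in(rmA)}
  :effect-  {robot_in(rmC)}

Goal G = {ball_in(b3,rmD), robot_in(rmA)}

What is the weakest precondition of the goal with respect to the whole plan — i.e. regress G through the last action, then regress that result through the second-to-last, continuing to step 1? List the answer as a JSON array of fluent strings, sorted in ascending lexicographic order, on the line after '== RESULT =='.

Regress step by step:
  through step 4 (go(rmC,rmA)): drop {robot_in(rmA)}, keep {ball_in(b3,rmD)}, require {robot_in(rmC)}
    → {ball_in(b3,rmD), robot_in(rmC)}
  through step 3 (go(rmD,rmC)): drop {robot_in(rmC)}, keep {ball_in(b3,rmD)}, require {robot_in(rmD)}
    → {ball_in(b3,rmD), robot_in(rmD)}
  through step 2 (go(rmA,rmD)): drop {robot_in(rmD)}, keep {ball_in(b3,rmD)}, require {robot_in(rmA)}
    → {ball_in(b3,rmD), robot_in(rmA)}
  through step 1 (go(rmD,rmA)): drop {robot_in(rmA)}, keep {ball_in(b3,rmD)}, require {robot_in(rmD)}
    → {ball_in(b3,rmD), robot_in(rmD)}

== RESULT ==
["ball_in(b3,rmD)", "robot_in(rmD)"]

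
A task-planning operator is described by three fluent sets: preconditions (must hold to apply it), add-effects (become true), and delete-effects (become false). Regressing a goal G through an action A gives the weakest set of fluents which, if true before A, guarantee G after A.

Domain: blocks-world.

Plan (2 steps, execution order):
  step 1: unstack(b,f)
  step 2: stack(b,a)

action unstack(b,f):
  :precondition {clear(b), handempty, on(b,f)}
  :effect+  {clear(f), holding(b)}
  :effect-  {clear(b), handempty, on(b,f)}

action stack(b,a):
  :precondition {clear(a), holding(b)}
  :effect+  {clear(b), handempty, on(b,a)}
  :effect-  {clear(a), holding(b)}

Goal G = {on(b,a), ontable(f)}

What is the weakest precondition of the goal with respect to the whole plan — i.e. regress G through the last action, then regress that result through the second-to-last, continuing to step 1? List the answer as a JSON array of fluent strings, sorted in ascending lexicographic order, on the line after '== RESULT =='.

Regress step by step:
  through step 2 (stack(b,a)): drop {on(b,a)}, keep {ontable(f)}, require {clear(a), holding(b)}
    → {clear(a), holding(b), ontable(f)}
  through step 1 (unstack(b,f)): drop {holding(b)}, keep {clear(a), ontable(f)}, require {clear(b), handempty, on(b,f)}
    → {clear(a), clear(b), handempty, on(b,f), ontable(f)}

== RESULT ==
["clear(a)", "clear(b)", "handempty", "on(b,f)", "ontable(f)"]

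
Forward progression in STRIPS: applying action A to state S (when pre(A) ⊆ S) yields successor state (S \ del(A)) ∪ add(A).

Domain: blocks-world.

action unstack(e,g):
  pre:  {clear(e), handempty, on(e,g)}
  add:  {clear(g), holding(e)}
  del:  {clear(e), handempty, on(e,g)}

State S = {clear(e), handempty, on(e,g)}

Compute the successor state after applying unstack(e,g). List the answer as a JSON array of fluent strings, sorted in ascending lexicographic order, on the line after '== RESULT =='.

Compute (S \ del) ∪ add:
  pre ⊆ S: {clear(e), handempty, on(e,g)} ⊆ S  — applicable
  S \ del = {}
  ∪ add   = {clear(g), holding(e)}

== RESULT ==
["clear(g)", "holding(e)"]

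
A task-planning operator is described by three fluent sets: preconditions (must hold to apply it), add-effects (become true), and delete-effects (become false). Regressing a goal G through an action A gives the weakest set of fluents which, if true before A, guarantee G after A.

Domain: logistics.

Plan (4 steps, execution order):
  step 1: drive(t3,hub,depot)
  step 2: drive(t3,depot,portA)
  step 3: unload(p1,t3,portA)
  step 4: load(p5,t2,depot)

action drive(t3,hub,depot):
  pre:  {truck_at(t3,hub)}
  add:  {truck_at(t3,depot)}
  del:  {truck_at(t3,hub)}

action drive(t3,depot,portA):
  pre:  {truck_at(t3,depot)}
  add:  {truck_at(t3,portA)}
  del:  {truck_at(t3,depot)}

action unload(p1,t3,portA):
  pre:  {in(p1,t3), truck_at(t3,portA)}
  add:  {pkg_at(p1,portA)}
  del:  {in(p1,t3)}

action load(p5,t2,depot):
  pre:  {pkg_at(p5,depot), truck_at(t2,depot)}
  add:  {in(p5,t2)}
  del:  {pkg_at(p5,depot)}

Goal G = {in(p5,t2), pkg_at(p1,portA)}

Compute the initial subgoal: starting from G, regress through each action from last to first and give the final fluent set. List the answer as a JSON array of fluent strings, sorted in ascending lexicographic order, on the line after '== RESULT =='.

Work backward from the goal:
  through step 4 (load(p5,t2,depot)): drop {in(p5,t2)}, keep {pkg_at(p1,portA)}, require {pkg_at(p5,depot), truck_at(t2,depot)}
    → {pkg_at(p1,portA), pkg_at(p5,depot), truck_at(t2,depot)}
  through step 3 (unload(p1,t3,portA)): drop {pkg_at(p1,portA)}, keep {pkg_at(p5,depot), truck_at(t2,depot)}, require {in(p1,t3), truck_at(t3,portA)}
    → {in(p1,t3), pkg_at(p5,depot), truck_at(t2,depot), truck_at(t3,portA)}
  through step 2 (drive(t3,depot,portA)): drop {truck_at(t3,portA)}, keep {in(p1,t3), pkg_at(p5,depot), truck_at(t2,depot)}, require {truck_at(t3,depot)}
    → {in(p1,t3), pkg_at(p5,depot), truck_at(t2,depot), truck_at(t3,depot)}
  through step 1 (drive(t3,hub,depot)): drop {truck_at(t3,depot)}, keep {in(p1,t3), pkg_at(p5,depot), truck_at(t2,depot)}, require {truck_at(t3,hub)}
    → {in(p1,t3), pkg_at(p5,depot), truck_at(t2,depot), truck_at(t3,hub)}

== RESULT ==
["in(p1,t3)", "pkg_at(p5,depot)", "truck_at(t2,depot)", "truck_at(t3,hub)"]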